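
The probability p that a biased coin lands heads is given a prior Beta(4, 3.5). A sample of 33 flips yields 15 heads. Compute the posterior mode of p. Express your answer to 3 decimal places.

Prior: Beta(4, 3.5).
Data: 15 successes in 33 trials. The binomial likelihood contributes p^15(1−p)^18, so the posterior is Beta(4+15, 3.5+18) = Beta(19, 21.5).
For Beta(a, b) with a, b > 1 the mode is (a−1)/(a+b−2) = 18/38.5 ≈ 0.468.

p̂_MAP = 0.468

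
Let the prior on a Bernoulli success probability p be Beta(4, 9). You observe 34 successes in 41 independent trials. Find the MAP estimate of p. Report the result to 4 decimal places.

p̂_MAP = 0.7115

Prior: Beta(4, 9).
Data: 34 successes in 41 trials. The binomial likelihood contributes p^34(1−p)^7, so the posterior is Beta(4+34, 9+7) = Beta(38, 16).
For Beta(a, b) with a, b > 1 the mode is (a−1)/(a+b−2) = 37/52 ≈ 0.7115.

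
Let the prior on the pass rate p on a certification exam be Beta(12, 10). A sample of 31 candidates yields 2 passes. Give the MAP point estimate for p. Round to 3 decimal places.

Prior: Beta(12, 10).
Data: 2 successes in 31 trials. The binomial likelihood contributes p^2(1−p)^29, so the posterior is Beta(12+2, 10+29) = Beta(14, 39).
For Beta(a, b) with a, b > 1 the mode is (a−1)/(a+b−2) = 13/51 ≈ 0.255.

p̂_MAP = 0.255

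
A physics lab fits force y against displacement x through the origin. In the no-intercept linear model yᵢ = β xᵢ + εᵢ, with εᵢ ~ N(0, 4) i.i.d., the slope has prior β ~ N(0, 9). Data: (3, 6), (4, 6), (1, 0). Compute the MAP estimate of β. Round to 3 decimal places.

β̂_MAP = 1.588

log p(β | y) = −Σ(yᵢ − βxᵢ)²/(2·4) − β²/(2·9) + const.
Setting the derivative to zero: Σxᵢ(yᵢ − βxᵢ)/4 − β/9 = 0, so β = Σxᵢyᵢ / (Σxᵢ² + σ²/τ²).
Σxᵢyᵢ = 3·6 + 4·6 + 1·0 = 42; Σxᵢ² = 26; σ²/τ² = 4/9.
β̂_MAP = 42 / (26 + 4/9) = 42/(238/9) = 27/17 ≈ 1.588.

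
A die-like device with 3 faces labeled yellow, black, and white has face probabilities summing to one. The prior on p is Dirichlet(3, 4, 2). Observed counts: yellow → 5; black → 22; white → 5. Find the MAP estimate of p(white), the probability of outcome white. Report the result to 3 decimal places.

The posterior is Dirichlet(αᵢ + nᵢ) = Dirichlet(8, 26, 7).
For a Dirichlet(a₁,…,a_K) with all aᵢ > 1, the mode has j-th component (aⱼ − 1)/(Σaᵢ − K).
Here Σaᵢ = 41 and K = 3, so p(white) = (7 − 1)/(41 − 3) = 6/38 ≈ 0.158.

MAP estimate of p(white) = 0.158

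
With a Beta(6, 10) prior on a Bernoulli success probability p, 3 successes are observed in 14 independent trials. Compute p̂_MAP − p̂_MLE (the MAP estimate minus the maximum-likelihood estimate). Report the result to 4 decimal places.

MAP − MLE = 0.0714

Posterior is Beta(9, 21); MAP = (9−1)/(30−2) = 8/28 ≈ 0.28571.
MLE ignores the prior: p̂_MLE = k/n = 3/14 ≈ 0.21429.
Difference = 8/28 − 3/14 = 1/14 ≈ 0.0714.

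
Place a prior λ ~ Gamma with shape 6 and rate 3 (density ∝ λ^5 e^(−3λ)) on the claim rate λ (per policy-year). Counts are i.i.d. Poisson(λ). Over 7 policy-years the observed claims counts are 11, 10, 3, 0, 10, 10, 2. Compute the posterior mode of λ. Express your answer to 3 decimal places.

λ̂_MAP = 5.100

Σxᵢ = 11+10+3+0+10+10+2 = 46, with n = 7.
Posterior ∝ λ^5e^(−3λ) · λ^46e^(−7λ) = λ^51e^(−10λ), i.e. Gamma(shape=52, rate=10).
The mode of a Gamma(a, b) with a ≥ 1 (shape–rate) is (a−1)/b = 51/10 ≈ 5.100.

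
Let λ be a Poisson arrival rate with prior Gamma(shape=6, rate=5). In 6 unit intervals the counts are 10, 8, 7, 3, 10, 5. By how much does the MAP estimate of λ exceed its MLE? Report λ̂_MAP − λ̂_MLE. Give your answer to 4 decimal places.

MAP − MLE = -2.8030

Σxᵢ = 43. Posterior is Gamma(49, 11); MAP = (49−1)/11 = 48/11 ≈ 4.36364.
MLE = x̄ = 43/6 ≈ 7.16667.
Difference = 48/11 − 43/6 = -185/66 ≈ -2.8030.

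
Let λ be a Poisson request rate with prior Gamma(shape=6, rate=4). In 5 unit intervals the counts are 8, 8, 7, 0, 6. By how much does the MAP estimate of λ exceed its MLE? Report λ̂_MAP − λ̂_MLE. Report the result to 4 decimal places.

Σxᵢ = 29. Posterior is Gamma(35, 9); MAP = (35−1)/9 = 34/9 ≈ 3.77778.
MLE = x̄ = 29/5 ≈ 5.80000.
Difference = 34/9 − 29/5 = -91/45 ≈ -2.0222.

MAP − MLE = -2.0222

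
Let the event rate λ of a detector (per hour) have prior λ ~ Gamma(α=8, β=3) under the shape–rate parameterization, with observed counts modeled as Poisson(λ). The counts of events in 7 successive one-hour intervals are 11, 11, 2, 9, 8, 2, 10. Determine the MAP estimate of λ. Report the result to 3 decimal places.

λ̂_MAP = 6.000

Σxᵢ = 11+11+2+9+8+2+10 = 53, with n = 7.
Posterior ∝ λ^7e^(−3λ) · λ^53e^(−7λ) = λ^60e^(−10λ), i.e. Gamma(shape=61, rate=10).
The mode of a Gamma(a, b) with a ≥ 1 (shape–rate) is (a−1)/b = 60/10 ≈ 6.000.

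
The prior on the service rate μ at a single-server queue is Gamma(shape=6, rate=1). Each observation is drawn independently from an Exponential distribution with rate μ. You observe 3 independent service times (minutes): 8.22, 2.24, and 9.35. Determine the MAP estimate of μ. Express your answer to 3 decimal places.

The Exponential(rate=μ) likelihood is ∝ μ^n e^(−μΣtᵢ). Here n = 3 and Σtᵢ = 8.22 + 2.24 + 9.35 = 19.81.
Posterior ∝ μ^5e^(−1μ) · μ^3e^(−19.81μ) = μ^8e^(−20.81μ), i.e. Gamma(9, 20.81).
Mode = (a−1)/b = 8/20.81 ≈ 0.384.

μ̂_MAP = 0.384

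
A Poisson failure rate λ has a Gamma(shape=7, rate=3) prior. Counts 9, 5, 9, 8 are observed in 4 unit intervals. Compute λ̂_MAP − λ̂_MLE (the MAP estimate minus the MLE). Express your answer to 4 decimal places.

MAP − MLE = -2.4643

Σxᵢ = 31. Posterior is Gamma(38, 7); MAP = (38−1)/7 = 37/7 ≈ 5.28571.
MLE = x̄ = 31/4 ≈ 7.75000.
Difference = 37/7 − 31/4 = -69/28 ≈ -2.4643.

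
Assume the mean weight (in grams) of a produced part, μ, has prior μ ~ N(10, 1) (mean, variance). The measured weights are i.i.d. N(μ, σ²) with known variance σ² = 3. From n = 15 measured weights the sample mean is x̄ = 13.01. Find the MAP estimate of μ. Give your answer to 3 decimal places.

μ̂_MAP = 12.508

n = 15, x̄ = 13.01.
For a Normal prior and Normal likelihood with known variance, the posterior is Normal; its mode equals its mean, the precision-weighted average.
Prior precision 1/σ₀² = 1/1 = 1; data precision n/σ² = 15/3 = 5.
μ̂ = (1·10 + 5·13.01) / (1 + 5) = 75.05/6 = 1501/120 ≈ 12.508.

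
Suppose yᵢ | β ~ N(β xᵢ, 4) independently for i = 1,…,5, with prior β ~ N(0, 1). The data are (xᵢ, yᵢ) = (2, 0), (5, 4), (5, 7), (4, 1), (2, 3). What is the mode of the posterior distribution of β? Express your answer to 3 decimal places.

β̂_MAP = 0.833

log p(β | y) = −Σ(yᵢ − βxᵢ)²/(2·4) − β²/(2·1) + const.
Setting the derivative to zero: Σxᵢ(yᵢ − βxᵢ)/4 − β/1 = 0, so β = Σxᵢyᵢ / (Σxᵢ² + σ²/τ²).
Σxᵢyᵢ = 2·0 + 5·4 + 5·7 + 4·1 + 2·3 = 65; Σxᵢ² = 74; σ²/τ² = 4.
β̂_MAP = 65 / (74 + 4) = 65/78 ≈ 0.833.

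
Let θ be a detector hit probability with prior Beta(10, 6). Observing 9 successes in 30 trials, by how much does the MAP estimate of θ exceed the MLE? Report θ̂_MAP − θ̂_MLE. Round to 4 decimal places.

MAP − MLE = 0.1091

Posterior is Beta(19, 27); MAP = (19−1)/(46−2) = 18/44 ≈ 0.40909.
MLE ignores the prior: θ̂_MLE = k/n = 9/30 ≈ 0.30000.
Difference = 18/44 − 9/30 = 6/55 ≈ 0.1091.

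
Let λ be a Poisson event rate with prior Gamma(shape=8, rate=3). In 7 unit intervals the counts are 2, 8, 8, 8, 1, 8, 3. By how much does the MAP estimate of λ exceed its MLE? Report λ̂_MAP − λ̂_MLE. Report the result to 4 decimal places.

MAP − MLE = -0.9286

Σxᵢ = 38. Posterior is Gamma(46, 10); MAP = (46−1)/10 = 45/10 ≈ 4.50000.
MLE = x̄ = 38/7 ≈ 5.42857.
Difference = 45/10 − 38/7 = -13/14 ≈ -0.9286.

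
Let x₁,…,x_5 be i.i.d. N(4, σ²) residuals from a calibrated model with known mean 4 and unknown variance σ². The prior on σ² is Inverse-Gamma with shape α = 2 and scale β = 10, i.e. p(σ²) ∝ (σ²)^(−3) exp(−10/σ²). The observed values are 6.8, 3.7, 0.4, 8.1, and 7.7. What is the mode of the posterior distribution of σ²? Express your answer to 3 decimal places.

σ̂²_MAP = 6.490

Sum of squared deviations about the known mean: SS = (6.8−4)² + (3.7−4)² + (0.4−4)² + (8.1−4)² + (7.7−4)² = 51.39.
The Normal likelihood contributes (σ²)^(−n/2) exp(−SS/(2σ²)), so the posterior is Inverse-Gamma(α + n/2, β + SS/2) = Inverse-Gamma(4.5, 35.695).
The mode of Inverse-Gamma(a, b) is b/(a+1) = 35.695/5.5 ≈ 6.490.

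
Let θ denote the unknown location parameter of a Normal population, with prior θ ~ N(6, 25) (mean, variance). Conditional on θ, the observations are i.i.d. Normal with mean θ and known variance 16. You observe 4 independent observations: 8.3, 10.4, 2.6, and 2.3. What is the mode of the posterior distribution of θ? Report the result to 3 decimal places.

n = 4; x̄ = (8.3 + 10.4 + 2.6 + 2.3)/4 = 23.6/4 = 5.9.
For a Normal prior and Normal likelihood with known variance, the posterior is Normal; its mode equals its mean, the precision-weighted average.
Prior precision 1/σ₀² = 1/25 = 0.04; data precision n/σ² = 4/16 = 0.25.
θ̂ = (0.04·6 + 0.25·5.9) / (0.04 + 0.25) = 1.715/0.29 = 343/58 ≈ 5.914.

θ̂_MAP = 5.914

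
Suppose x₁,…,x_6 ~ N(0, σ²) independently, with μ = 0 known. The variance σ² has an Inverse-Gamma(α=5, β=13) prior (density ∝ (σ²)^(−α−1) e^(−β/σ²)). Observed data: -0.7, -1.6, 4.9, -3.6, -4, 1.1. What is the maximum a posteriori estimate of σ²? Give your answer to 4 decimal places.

σ̂²_MAP = 4.6239

Sum of squared deviations about the known mean: SS = (-0.7−0)² + (-1.6−0)² + (4.9−0)² + (-3.6−0)² + (-4−0)² + (1.1−0)² = 57.23.
The Normal likelihood contributes (σ²)^(−n/2) exp(−SS/(2σ²)), so the posterior is Inverse-Gamma(α + n/2, β + SS/2) = Inverse-Gamma(8, 41.615).
The mode of Inverse-Gamma(a, b) is b/(a+1) = 41.615/9 ≈ 4.6239.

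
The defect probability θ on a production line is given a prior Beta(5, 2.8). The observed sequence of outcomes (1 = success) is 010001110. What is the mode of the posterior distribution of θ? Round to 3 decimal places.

Prior: Beta(5, 2.8).
Data: 4 successes in 9 trials (from the sequence). The binomial likelihood contributes θ^4(1−θ)^5, so the posterior is Beta(5+4, 2.8+5) = Beta(9, 7.8).
For Beta(a, b) with a, b > 1 the mode is (a−1)/(a+b−2) = 8/14.8 ≈ 0.541.

θ̂_MAP = 0.541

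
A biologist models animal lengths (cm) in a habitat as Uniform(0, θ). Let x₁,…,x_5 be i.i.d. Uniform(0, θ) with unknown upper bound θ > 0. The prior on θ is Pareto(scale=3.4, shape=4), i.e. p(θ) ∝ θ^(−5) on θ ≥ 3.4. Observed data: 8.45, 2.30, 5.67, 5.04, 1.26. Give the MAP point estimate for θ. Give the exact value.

θ̂_MAP = 8.45

The Uniform(0, θ) likelihood is θ^(−n) for θ ≥ max(xᵢ), zero otherwise. Here max(xᵢ) = 8.45.
Posterior ∝ θ^(−5) · θ^(−5) = θ^(−10) on θ ≥ max(3.4, 8.45) = 8.45.
This density is strictly decreasing in θ, so the posterior mode lies at the lower boundary of the support.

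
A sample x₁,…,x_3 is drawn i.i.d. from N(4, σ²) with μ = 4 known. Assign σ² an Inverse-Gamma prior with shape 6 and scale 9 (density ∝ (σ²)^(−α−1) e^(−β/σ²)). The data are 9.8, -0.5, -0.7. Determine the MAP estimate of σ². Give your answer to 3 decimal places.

σ̂²_MAP = 5.528

Sum of squared deviations about the known mean: SS = (9.8−4)² + (-0.5−4)² + (-0.7−4)² = 75.98.
The Normal likelihood contributes (σ²)^(−n/2) exp(−SS/(2σ²)), so the posterior is Inverse-Gamma(α + n/2, β + SS/2) = Inverse-Gamma(7.5, 46.99).
The mode of Inverse-Gamma(a, b) is b/(a+1) = 46.99/8.5 ≈ 5.528.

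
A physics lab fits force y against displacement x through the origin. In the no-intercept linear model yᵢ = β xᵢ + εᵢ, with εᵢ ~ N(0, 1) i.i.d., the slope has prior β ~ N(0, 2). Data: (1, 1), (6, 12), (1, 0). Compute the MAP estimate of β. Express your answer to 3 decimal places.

log p(β | y) = −Σ(yᵢ − βxᵢ)²/(2·1) − β²/(2·2) + const.
Setting the derivative to zero: Σxᵢ(yᵢ − βxᵢ)/1 − β/2 = 0, so β = Σxᵢyᵢ / (Σxᵢ² + σ²/τ²).
Σxᵢyᵢ = 1·1 + 6·12 + 1·0 = 73; Σxᵢ² = 38; σ²/τ² = 0.5.
β̂_MAP = 73 / (38 + 0.5) = 73/38.5 ≈ 1.896.

β̂_MAP = 1.896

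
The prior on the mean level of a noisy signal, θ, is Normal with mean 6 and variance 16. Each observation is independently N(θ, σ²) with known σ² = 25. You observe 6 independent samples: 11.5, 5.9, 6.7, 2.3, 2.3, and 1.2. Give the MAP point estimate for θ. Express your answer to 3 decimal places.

θ̂_MAP = 5.193

n = 6; x̄ = (11.5 + 5.9 + 6.7 + 2.3 + 2.3 + 1.2)/6 = 29.9/6 = 299/60 ≈ 4.9833.
For a Normal prior and Normal likelihood with known variance, the posterior is Normal; its mode equals its mean, the precision-weighted average.
Prior precision 1/σ₀² = 1/16 = 0.0625; data precision n/σ² = 6/25 = 0.24.
θ̂ = (0.0625·6 + 0.24·(299/60)) / (0.0625 + 0.24) = 1.571/0.3025 = 3142/605 ≈ 5.193.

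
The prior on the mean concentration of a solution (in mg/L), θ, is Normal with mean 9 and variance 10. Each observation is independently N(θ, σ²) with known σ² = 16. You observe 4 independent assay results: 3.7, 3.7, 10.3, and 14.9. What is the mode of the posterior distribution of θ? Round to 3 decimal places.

n = 4; x̄ = (3.7 + 3.7 + 10.3 + 14.9)/4 = 32.6/4 = 8.15.
For a Normal prior and Normal likelihood with known variance, the posterior is Normal; its mode equals its mean, the precision-weighted average.
Prior precision 1/σ₀² = 1/10 = 0.1; data precision n/σ² = 4/16 = 0.25.
θ̂ = (0.1·9 + 0.25·8.15) / (0.1 + 0.25) = 2.9375/0.35 = 235/28 ≈ 8.393.

θ̂_MAP = 8.393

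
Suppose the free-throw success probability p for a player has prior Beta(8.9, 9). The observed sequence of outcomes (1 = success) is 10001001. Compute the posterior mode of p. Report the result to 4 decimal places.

Prior: Beta(8.9, 9).
Data: 3 successes in 8 trials (from the sequence). The binomial likelihood contributes p^3(1−p)^5, so the posterior is Beta(8.9+3, 9+5) = Beta(11.9, 14).
For Beta(a, b) with a, b > 1 the mode is (a−1)/(a+b−2) = 10.9/23.9 ≈ 0.4561.

p̂_MAP = 0.4561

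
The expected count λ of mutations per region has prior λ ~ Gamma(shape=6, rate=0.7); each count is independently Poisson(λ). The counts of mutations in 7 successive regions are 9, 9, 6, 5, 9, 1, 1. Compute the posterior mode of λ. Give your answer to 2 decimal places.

Σxᵢ = 9+9+6+5+9+1+1 = 40, with n = 7.
Posterior ∝ λ^5e^(−0.7λ) · λ^40e^(−7λ) = λ^45e^(−7.7λ), i.e. Gamma(shape=46, rate=7.7).
The mode of a Gamma(a, b) with a ≥ 1 (shape–rate) is (a−1)/b = 45/7.7 ≈ 5.84.

λ̂_MAP = 5.84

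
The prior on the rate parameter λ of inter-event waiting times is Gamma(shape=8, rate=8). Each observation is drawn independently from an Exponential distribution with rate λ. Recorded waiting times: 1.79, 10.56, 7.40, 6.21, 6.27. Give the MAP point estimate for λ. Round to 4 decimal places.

λ̂_MAP = 0.2983

The Exponential(rate=λ) likelihood is ∝ λ^n e^(−λΣtᵢ). Here n = 5 and Σtᵢ = 1.79 + 10.56 + 7.40 + 6.21 + 6.27 = 32.23.
Posterior ∝ λ^7e^(−8λ) · λ^5e^(−32.23λ) = λ^12e^(−40.23λ), i.e. Gamma(13, 40.23).
Mode = (a−1)/b = 12/40.23 ≈ 0.2983.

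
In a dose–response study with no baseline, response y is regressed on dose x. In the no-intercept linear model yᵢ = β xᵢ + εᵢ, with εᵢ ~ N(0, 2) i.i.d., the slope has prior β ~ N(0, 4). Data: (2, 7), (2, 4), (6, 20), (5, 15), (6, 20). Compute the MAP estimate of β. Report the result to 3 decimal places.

β̂_MAP = 3.194

log p(β | y) = −Σ(yᵢ − βxᵢ)²/(2·2) − β²/(2·4) + const.
Setting the derivative to zero: Σxᵢ(yᵢ − βxᵢ)/2 − β/4 = 0, so β = Σxᵢyᵢ / (Σxᵢ² + σ²/τ²).
Σxᵢyᵢ = 2·7 + 2·4 + 6·20 + 5·15 + 6·20 = 337; Σxᵢ² = 105; σ²/τ² = 0.5.
β̂_MAP = 337 / (105 + 0.5) = 337/105.5 ≈ 3.194.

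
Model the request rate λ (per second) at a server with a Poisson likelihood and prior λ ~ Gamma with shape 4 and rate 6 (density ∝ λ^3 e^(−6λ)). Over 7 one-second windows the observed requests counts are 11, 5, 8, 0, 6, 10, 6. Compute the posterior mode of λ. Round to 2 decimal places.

Σxᵢ = 11+5+8+0+6+10+6 = 46, with n = 7.
Posterior ∝ λ^3e^(−6λ) · λ^46e^(−7λ) = λ^49e^(−13λ), i.e. Gamma(shape=50, rate=13).
The mode of a Gamma(a, b) with a ≥ 1 (shape–rate) is (a−1)/b = 49/13 ≈ 3.77.

λ̂_MAP = 3.77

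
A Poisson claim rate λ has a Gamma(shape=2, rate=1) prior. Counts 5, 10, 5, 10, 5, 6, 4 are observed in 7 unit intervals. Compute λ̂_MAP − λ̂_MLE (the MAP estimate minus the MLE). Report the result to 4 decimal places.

Σxᵢ = 45. Posterior is Gamma(47, 8); MAP = (47−1)/8 = 46/8 ≈ 5.75000.
MLE = x̄ = 45/7 ≈ 6.42857.
Difference = 46/8 − 45/7 = -19/28 ≈ -0.6786.

MAP − MLE = -0.6786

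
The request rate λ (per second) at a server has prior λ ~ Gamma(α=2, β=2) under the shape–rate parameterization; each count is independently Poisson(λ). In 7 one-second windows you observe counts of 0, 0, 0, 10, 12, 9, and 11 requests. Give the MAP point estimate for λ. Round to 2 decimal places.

λ̂_MAP = 4.78

Σxᵢ = 0+0+0+10+12+9+11 = 42, with n = 7.
Posterior ∝ λe^(−2λ) · λ^42e^(−7λ) = λ^43e^(−9λ), i.e. Gamma(shape=44, rate=9).
The mode of a Gamma(a, b) with a ≥ 1 (shape–rate) is (a−1)/b = 43/9 ≈ 4.78.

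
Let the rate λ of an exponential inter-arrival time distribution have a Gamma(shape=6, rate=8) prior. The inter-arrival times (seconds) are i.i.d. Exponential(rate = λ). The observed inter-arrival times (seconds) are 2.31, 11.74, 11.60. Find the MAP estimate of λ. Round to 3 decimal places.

λ̂_MAP = 0.238

The Exponential(rate=λ) likelihood is ∝ λ^n e^(−λΣtᵢ). Here n = 3 and Σtᵢ = 2.31 + 11.74 + 11.60 = 25.65.
Posterior ∝ λ^5e^(−8λ) · λ^3e^(−25.65λ) = λ^8e^(−33.65λ), i.e. Gamma(9, 33.65).
Mode = (a−1)/b = 8/33.65 ≈ 0.238.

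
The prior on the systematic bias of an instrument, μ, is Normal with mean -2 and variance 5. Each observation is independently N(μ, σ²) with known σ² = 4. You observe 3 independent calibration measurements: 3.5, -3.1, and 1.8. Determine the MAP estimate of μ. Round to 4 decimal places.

n = 3; x̄ = (3.5 + (-3.1) + 1.8)/3 = 2.2/3 = 11/15 ≈ 0.7333.
For a Normal prior and Normal likelihood with known variance, the posterior is Normal; its mode equals its mean, the precision-weighted average.
Prior precision 1/σ₀² = 1/5 = 0.2; data precision n/σ² = 3/4 = 0.75.
μ̂ = (0.2·(-2) + 0.75·(11/15)) / (0.2 + 0.75) = 0.15/0.95 = 3/19 ≈ 0.1579.

μ̂_MAP = 0.1579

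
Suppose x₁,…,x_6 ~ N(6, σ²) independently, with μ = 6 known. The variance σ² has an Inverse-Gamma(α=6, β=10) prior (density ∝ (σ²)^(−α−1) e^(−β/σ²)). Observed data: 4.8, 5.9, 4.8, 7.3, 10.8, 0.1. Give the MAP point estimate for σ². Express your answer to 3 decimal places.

σ̂²_MAP = 4.122

Sum of squared deviations about the known mean: SS = (4.8−6)² + (5.9−6)² + (4.8−6)² + (7.3−6)² + (10.8−6)² + (0.1−6)² = 62.43.
The Normal likelihood contributes (σ²)^(−n/2) exp(−SS/(2σ²)), so the posterior is Inverse-Gamma(α + n/2, β + SS/2) = Inverse-Gamma(9, 41.215).
The mode of Inverse-Gamma(a, b) is b/(a+1) = 41.215/10 ≈ 4.122.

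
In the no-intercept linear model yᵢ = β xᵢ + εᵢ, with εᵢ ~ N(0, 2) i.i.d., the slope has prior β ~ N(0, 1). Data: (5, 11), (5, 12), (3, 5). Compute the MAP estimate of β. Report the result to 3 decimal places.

log p(β | y) = −Σ(yᵢ − βxᵢ)²/(2·2) − β²/(2·1) + const.
Setting the derivative to zero: Σxᵢ(yᵢ − βxᵢ)/2 − β/1 = 0, so β = Σxᵢyᵢ / (Σxᵢ² + σ²/τ²).
Σxᵢyᵢ = 5·11 + 5·12 + 3·5 = 130; Σxᵢ² = 59; σ²/τ² = 2.
β̂_MAP = 130 / (59 + 2) = 130/61 ≈ 2.131.

β̂_MAP = 2.131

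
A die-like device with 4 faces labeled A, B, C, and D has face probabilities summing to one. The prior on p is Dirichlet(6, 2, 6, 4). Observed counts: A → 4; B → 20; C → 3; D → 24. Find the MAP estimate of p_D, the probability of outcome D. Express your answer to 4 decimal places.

The posterior is Dirichlet(αᵢ + nᵢ) = Dirichlet(10, 22, 9, 28).
For a Dirichlet(a₁,…,a_K) with all aᵢ > 1, the mode has j-th component (aⱼ − 1)/(Σaᵢ − K).
Here Σaᵢ = 69 and K = 4, so p_D = (28 − 1)/(69 − 4) = 27/65 ≈ 0.4154.

MAP estimate of p_D = 0.4154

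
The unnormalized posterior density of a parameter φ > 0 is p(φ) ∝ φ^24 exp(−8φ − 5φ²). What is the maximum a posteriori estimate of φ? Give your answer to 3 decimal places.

φ̂_MAP = 1.200

ℓ'(φ) = 24/φ − 8 − 10φ. Setting this to zero and multiplying by φ: 10φ² + 8φ − 24 = 0.
φ = (−8 + √(8² + 4·10·24)) / (2·10) = (−8 + √1024) / 20 = (−8 + 32)/20 = 6/5.
ℓ''(φ) = −24/φ² − 10 < 0, confirming a maximum.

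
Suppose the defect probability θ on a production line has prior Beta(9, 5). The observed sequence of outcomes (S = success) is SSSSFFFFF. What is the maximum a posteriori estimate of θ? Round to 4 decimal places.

θ̂_MAP = 0.5714

Prior: Beta(9, 5).
Data: 4 successes in 9 trials (from the sequence). The binomial likelihood contributes θ^4(1−θ)^5, so the posterior is Beta(9+4, 5+5) = Beta(13, 10).
For Beta(a, b) with a, b > 1 the mode is (a−1)/(a+b−2) = 12/21 ≈ 0.5714.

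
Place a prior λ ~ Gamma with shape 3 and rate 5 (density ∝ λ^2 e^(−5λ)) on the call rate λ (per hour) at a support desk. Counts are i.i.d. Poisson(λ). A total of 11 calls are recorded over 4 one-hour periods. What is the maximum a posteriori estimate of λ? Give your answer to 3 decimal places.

λ̂_MAP = 1.444

Σxᵢ = 11, n = 4.
Posterior ∝ λ^2e^(−5λ) · λ^11e^(−4λ) = λ^13e^(−9λ), i.e. Gamma(shape=14, rate=9).
The mode of a Gamma(a, b) with a ≥ 1 (shape–rate) is (a−1)/b = 13/9 ≈ 1.444.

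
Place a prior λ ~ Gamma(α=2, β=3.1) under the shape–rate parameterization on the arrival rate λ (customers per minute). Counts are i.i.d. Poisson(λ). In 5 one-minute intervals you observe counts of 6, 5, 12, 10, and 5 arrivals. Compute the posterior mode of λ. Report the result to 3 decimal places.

λ̂_MAP = 4.815

Σxᵢ = 6+5+12+10+5 = 38, with n = 5.
Posterior ∝ λe^(−3.1λ) · λ^38e^(−5λ) = λ^39e^(−8.1λ), i.e. Gamma(shape=40, rate=8.1).
The mode of a Gamma(a, b) with a ≥ 1 (shape–rate) is (a−1)/b = 39/8.1 ≈ 4.815.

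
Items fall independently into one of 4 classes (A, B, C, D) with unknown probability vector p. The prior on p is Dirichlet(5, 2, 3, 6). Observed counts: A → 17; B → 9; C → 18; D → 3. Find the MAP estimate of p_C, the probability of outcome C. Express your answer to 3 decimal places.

MAP estimate of p_C = 0.339

The posterior is Dirichlet(αᵢ + nᵢ) = Dirichlet(22, 11, 21, 9).
For a Dirichlet(a₁,…,a_K) with all aᵢ > 1, the mode has j-th component (aⱼ − 1)/(Σaᵢ − K).
Here Σaᵢ = 63 and K = 4, so p_C = (21 − 1)/(63 − 4) = 20/59 ≈ 0.339.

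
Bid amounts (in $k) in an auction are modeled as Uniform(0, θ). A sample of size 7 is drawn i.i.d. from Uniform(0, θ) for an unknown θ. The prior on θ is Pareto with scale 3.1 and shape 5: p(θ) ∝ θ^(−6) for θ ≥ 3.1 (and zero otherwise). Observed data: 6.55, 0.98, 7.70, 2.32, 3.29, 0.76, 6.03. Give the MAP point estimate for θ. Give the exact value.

θ̂_MAP = 7.70

The Uniform(0, θ) likelihood is θ^(−n) for θ ≥ max(xᵢ), zero otherwise. Here max(xᵢ) = 7.70.
Posterior ∝ θ^(−6) · θ^(−7) = θ^(−13) on θ ≥ max(3.1, 7.70) = 7.70.
This density is strictly decreasing in θ, so the posterior mode lies at the lower boundary of the support.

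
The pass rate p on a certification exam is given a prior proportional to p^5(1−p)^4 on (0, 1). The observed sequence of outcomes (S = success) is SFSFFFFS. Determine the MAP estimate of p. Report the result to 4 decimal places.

p̂_MAP = 0.4706

The prior density ∝ p^5(1−p)^4 is the kernel of Beta(6, 5).
Data: 3 successes in 8 trials (from the sequence). The binomial likelihood contributes p^3(1−p)^5, so the posterior is Beta(6+3, 5+5) = Beta(9, 10).
For Beta(a, b) with a, b > 1 the mode is (a−1)/(a+b−2) = 8/17 ≈ 0.4706.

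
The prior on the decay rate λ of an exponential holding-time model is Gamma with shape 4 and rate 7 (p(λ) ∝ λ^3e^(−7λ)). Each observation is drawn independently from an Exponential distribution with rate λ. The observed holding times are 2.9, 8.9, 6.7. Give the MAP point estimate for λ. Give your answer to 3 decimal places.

The Exponential(rate=λ) likelihood is ∝ λ^n e^(−λΣtᵢ). Here n = 3 and Σtᵢ = 2.9 + 8.9 + 6.7 = 18.5.
Posterior ∝ λ^3e^(−7λ) · λ^3e^(−18.5λ) = λ^6e^(−25.5λ), i.e. Gamma(7, 25.5).
Mode = (a−1)/b = 6/25.5 ≈ 0.235.

λ̂_MAP = 0.235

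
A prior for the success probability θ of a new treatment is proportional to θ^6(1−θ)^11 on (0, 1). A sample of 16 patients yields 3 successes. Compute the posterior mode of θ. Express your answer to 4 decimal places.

The prior density ∝ θ^6(1−θ)^11 is the kernel of Beta(7, 12).
Data: 3 successes in 16 trials. The binomial likelihood contributes θ^3(1−θ)^13, so the posterior is Beta(7+3, 12+13) = Beta(10, 25).
For Beta(a, b) with a, b > 1 the mode is (a−1)/(a+b−2) = 9/33 ≈ 0.2727.

θ̂_MAP = 0.2727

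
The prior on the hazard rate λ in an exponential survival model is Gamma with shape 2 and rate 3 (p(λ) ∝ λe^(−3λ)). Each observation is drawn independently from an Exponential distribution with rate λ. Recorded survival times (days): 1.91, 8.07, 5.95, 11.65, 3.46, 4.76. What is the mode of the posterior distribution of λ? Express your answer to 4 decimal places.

The Exponential(rate=λ) likelihood is ∝ λ^n e^(−λΣtᵢ). Here n = 6 and Σtᵢ = 1.91 + 8.07 + 5.95 + 11.65 + 3.46 + 4.76 = 35.80.
Posterior ∝ λe^(−3λ) · λ^6e^(−35.80λ) = λ^7e^(−38.80λ), i.e. Gamma(8, 38.80).
Mode = (a−1)/b = 7/38.80 ≈ 0.1804.

λ̂_MAP = 0.1804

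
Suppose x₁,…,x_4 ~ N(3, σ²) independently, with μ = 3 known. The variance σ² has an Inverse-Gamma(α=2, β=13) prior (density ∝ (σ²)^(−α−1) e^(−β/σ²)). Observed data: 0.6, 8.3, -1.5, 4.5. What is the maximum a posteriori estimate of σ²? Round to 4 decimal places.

σ̂²_MAP = 8.2350

Sum of squared deviations about the known mean: SS = (0.6−3)² + (8.3−3)² + (-1.5−3)² + (4.5−3)² = 56.35.
The Normal likelihood contributes (σ²)^(−n/2) exp(−SS/(2σ²)), so the posterior is Inverse-Gamma(α + n/2, β + SS/2) = Inverse-Gamma(4, 41.175).
The mode of Inverse-Gamma(a, b) is b/(a+1) = 41.175/5 ≈ 8.2350.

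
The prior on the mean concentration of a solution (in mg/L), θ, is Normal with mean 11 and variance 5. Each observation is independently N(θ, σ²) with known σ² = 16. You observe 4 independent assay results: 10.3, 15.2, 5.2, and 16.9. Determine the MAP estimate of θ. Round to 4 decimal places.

θ̂_MAP = 11.5000

n = 4; x̄ = (10.3 + 15.2 + 5.2 + 16.9)/4 = 47.6/4 = 11.9.
For a Normal prior and Normal likelihood with known variance, the posterior is Normal; its mode equals its mean, the precision-weighted average.
Prior precision 1/σ₀² = 1/5 = 0.2; data precision n/σ² = 4/16 = 0.25.
θ̂ = (0.2·11 + 0.25·11.9) / (0.2 + 0.25) = 5.175/0.45 = 11.5000.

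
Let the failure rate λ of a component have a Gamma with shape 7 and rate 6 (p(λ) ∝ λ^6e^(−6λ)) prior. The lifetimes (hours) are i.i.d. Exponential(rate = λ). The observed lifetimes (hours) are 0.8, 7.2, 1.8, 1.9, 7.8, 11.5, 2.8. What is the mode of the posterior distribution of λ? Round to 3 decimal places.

The Exponential(rate=λ) likelihood is ∝ λ^n e^(−λΣtᵢ). Here n = 7 and Σtᵢ = 0.8 + 7.2 + 1.8 + 1.9 + 7.8 + 11.5 + 2.8 = 33.8.
Posterior ∝ λ^6e^(−6λ) · λ^7e^(−33.8λ) = λ^13e^(−39.8λ), i.e. Gamma(14, 39.8).
Mode = (a−1)/b = 13/39.8 ≈ 0.327.

λ̂_MAP = 0.327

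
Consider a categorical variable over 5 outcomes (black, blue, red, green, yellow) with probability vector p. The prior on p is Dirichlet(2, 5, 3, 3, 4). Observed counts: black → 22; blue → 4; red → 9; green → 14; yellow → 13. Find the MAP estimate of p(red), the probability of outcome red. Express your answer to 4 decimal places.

The posterior is Dirichlet(αᵢ + nᵢ) = Dirichlet(24, 9, 12, 17, 17).
For a Dirichlet(a₁,…,a_K) with all aᵢ > 1, the mode has j-th component (aⱼ − 1)/(Σaᵢ − K).
Here Σaᵢ = 79 and K = 5, so p(red) = (12 − 1)/(79 − 5) = 11/74 ≈ 0.1486.

MAP estimate of p(red) = 0.1486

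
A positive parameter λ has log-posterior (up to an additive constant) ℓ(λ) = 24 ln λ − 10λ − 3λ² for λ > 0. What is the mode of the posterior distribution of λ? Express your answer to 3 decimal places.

ℓ'(λ) = 24/λ − 10 − 6λ. Setting this to zero and multiplying by λ: 6λ² + 10λ − 24 = 0.
λ = (−10 + √(10² + 4·6·24)) / (2·6) = (−10 + √676) / 12 = (−10 + 26)/12 = 4/3.
ℓ''(λ) = −24/λ² − 6 < 0, confirming a maximum.

λ̂_MAP = 1.333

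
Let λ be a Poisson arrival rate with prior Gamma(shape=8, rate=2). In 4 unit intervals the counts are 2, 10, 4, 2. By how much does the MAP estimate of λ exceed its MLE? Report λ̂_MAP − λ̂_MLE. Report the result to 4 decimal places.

Σxᵢ = 18. Posterior is Gamma(26, 6); MAP = (26−1)/6 = 25/6 ≈ 4.16667.
MLE = x̄ = 18/4 ≈ 4.50000.
Difference = 25/6 − 18/4 = -1/3 ≈ -0.3333.

MAP − MLE = -0.3333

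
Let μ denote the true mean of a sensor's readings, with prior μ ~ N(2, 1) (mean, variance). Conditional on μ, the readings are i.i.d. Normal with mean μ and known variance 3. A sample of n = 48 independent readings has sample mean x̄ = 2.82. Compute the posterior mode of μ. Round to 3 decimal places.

μ̂_MAP = 2.772

n = 48, x̄ = 2.82.
For a Normal prior and Normal likelihood with known variance, the posterior is Normal; its mode equals its mean, the precision-weighted average.
Prior precision 1/σ₀² = 1/1 = 1; data precision n/σ² = 48/3 = 16.
μ̂ = (1·2 + 16·2.82) / (1 + 16) = 47.12/17 = 1178/425 ≈ 2.772.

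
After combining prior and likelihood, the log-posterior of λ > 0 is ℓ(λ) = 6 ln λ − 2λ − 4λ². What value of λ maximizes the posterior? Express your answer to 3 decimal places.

ℓ'(λ) = 6/λ − 2 − 8λ. Setting this to zero and multiplying by λ: 8λ² + 2λ − 6 = 0.
λ = (−2 + √(2² + 4·8·6)) / (2·8) = (−2 + √196) / 16 = (−2 + 14)/16 = 3/4.
ℓ''(λ) = −6/λ² − 8 < 0, confirming a maximum.

λ̂_MAP = 0.750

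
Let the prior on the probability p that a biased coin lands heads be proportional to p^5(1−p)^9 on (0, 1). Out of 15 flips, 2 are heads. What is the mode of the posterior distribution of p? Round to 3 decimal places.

p̂_MAP = 0.241

The prior density ∝ p^5(1−p)^9 is the kernel of Beta(6, 10).
Data: 2 successes in 15 trials. The binomial likelihood contributes p^2(1−p)^13, so the posterior is Beta(6+2, 10+13) = Beta(8, 23).
For Beta(a, b) with a, b > 1 the mode is (a−1)/(a+b−2) = 7/29 ≈ 0.241.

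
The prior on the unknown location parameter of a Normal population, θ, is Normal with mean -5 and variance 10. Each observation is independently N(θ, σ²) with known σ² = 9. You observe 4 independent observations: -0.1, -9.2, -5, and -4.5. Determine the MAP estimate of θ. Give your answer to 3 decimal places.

θ̂_MAP = -4.755

n = 4; x̄ = ((-0.1) + (-9.2) + (-5) + (-4.5))/4 = -18.8/4 = -4.7.
For a Normal prior and Normal likelihood with known variance, the posterior is Normal; its mode equals its mean, the precision-weighted average.
Prior precision 1/σ₀² = 1/10 = 0.1; data precision n/σ² = 4/9.
θ̂ = (0.1·(-5) + (4/9)·(-4.7)) / (0.1 + 4/9) = (-233/90)/(49/90) = -233/49 ≈ -4.755.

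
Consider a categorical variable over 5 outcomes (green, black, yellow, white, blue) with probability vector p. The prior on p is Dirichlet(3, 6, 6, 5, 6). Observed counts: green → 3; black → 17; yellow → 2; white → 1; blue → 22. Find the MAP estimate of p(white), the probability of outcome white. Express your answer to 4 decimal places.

The posterior is Dirichlet(αᵢ + nᵢ) = Dirichlet(6, 23, 8, 6, 28).
For a Dirichlet(a₁,…,a_K) with all aᵢ > 1, the mode has j-th component (aⱼ − 1)/(Σaᵢ − K).
Here Σaᵢ = 71 and K = 5, so p(white) = (6 − 1)/(71 − 5) = 5/66 ≈ 0.0758.

MAP estimate of p(white) = 0.0758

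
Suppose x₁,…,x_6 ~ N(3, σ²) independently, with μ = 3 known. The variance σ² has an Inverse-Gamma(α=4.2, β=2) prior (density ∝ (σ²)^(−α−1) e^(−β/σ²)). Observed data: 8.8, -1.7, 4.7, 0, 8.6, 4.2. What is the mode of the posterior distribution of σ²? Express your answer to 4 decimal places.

σ̂²_MAP = 6.3671

Sum of squared deviations about the known mean: SS = (8.8−3)² + (-1.7−3)² + (4.7−3)² + (0−3)² + (8.6−3)² + (4.2−3)² = 100.42.
The Normal likelihood contributes (σ²)^(−n/2) exp(−SS/(2σ²)), so the posterior is Inverse-Gamma(α + n/2, β + SS/2) = Inverse-Gamma(7.2, 52.21).
The mode of Inverse-Gamma(a, b) is b/(a+1) = 52.21/8.2 ≈ 6.3671.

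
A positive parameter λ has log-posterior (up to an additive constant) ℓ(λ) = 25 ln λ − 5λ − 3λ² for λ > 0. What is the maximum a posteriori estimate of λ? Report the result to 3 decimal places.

ℓ'(λ) = 25/λ − 5 − 6λ. Setting this to zero and multiplying by λ: 6λ² + 5λ − 25 = 0.
λ = (−5 + √(5² + 4·6·25)) / (2·6) = (−5 + √625) / 12 = (−5 + 25)/12 = 5/3.
ℓ''(λ) = −25/λ² − 6 < 0, confirming a maximum.

λ̂_MAP = 1.667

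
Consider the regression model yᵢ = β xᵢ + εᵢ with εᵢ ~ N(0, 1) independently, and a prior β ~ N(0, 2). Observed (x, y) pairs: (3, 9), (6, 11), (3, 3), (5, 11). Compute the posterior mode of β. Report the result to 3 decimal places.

β̂_MAP = 1.975

log p(β | y) = −Σ(yᵢ − βxᵢ)²/(2·1) − β²/(2·2) + const.
Setting the derivative to zero: Σxᵢ(yᵢ − βxᵢ)/1 − β/2 = 0, so β = Σxᵢyᵢ / (Σxᵢ² + σ²/τ²).
Σxᵢyᵢ = 3·9 + 6·11 + 3·3 + 5·11 = 157; Σxᵢ² = 79; σ²/τ² = 0.5.
β̂_MAP = 157 / (79 + 0.5) = 157/79.5 ≈ 1.975.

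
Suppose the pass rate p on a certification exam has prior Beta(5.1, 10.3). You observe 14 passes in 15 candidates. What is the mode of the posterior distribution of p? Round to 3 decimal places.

p̂_MAP = 0.637

Prior: Beta(5.1, 10.3).
Data: 14 successes in 15 trials. The binomial likelihood contributes p^14(1−p)^1, so the posterior is Beta(5.1+14, 10.3+1) = Beta(19.1, 11.3).
For Beta(a, b) with a, b > 1 the mode is (a−1)/(a+b−2) = 18.1/28.4 ≈ 0.637.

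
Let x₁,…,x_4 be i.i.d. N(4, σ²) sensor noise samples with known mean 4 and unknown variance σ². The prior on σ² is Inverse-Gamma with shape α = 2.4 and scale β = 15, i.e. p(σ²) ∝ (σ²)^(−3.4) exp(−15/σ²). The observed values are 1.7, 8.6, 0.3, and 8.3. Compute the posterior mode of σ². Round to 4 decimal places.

Sum of squared deviations about the known mean: SS = (1.7−4)² + (8.6−4)² + (0.3−4)² + (8.3−4)² = 58.63.
The Normal likelihood contributes (σ²)^(−n/2) exp(−SS/(2σ²)), so the posterior is Inverse-Gamma(α + n/2, β + SS/2) = Inverse-Gamma(4.4, 44.315).
The mode of Inverse-Gamma(a, b) is b/(a+1) = 44.315/5.4 ≈ 8.2065.

σ̂²_MAP = 8.2065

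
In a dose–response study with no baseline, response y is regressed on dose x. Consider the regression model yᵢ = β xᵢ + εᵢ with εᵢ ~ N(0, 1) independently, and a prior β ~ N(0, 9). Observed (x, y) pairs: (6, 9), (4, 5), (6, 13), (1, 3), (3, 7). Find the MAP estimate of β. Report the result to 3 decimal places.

log p(β | y) = −Σ(yᵢ − βxᵢ)²/(2·1) − β²/(2·9) + const.
Setting the derivative to zero: Σxᵢ(yᵢ − βxᵢ)/1 − β/9 = 0, so β = Σxᵢyᵢ / (Σxᵢ² + σ²/τ²).
Σxᵢyᵢ = 6·9 + 4·5 + 6·13 + 1·3 + 3·7 = 176; Σxᵢ² = 98; σ²/τ² = 1/9.
β̂_MAP = 176 / (98 + 1/9) = 176/(883/9) = 1584/883 ≈ 1.794.

β̂_MAP = 1.794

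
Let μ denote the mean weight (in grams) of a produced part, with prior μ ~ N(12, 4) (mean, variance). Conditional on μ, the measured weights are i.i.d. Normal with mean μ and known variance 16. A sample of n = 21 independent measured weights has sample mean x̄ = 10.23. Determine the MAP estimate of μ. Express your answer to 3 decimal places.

μ̂_MAP = 10.513

n = 21, x̄ = 10.23.
For a Normal prior and Normal likelihood with known variance, the posterior is Normal; its mode equals its mean, the precision-weighted average.
Prior precision 1/σ₀² = 1/4 = 0.25; data precision n/σ² = 21/16 = 1.3125.
μ̂ = (0.25·12 + 1.3125·10.23) / (0.25 + 1.3125) = 16.426875/1.5625 = 10.5132 ≈ 10.513.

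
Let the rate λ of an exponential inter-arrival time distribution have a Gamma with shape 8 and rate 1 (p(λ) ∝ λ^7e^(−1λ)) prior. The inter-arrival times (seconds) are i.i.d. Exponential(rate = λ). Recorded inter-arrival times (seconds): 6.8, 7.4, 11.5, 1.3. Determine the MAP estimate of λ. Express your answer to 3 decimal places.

λ̂_MAP = 0.393

The Exponential(rate=λ) likelihood is ∝ λ^n e^(−λΣtᵢ). Here n = 4 and Σtᵢ = 6.8 + 7.4 + 11.5 + 1.3 = 27.
Posterior ∝ λ^7e^(−1λ) · λ^4e^(−27λ) = λ^11e^(−28λ), i.e. Gamma(12, 28).
Mode = (a−1)/b = 11/28 ≈ 0.393.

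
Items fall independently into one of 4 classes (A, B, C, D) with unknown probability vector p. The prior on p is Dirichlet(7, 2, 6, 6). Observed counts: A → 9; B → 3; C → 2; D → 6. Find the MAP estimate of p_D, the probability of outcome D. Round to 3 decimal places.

MAP estimate of p_D = 0.297

The posterior is Dirichlet(αᵢ + nᵢ) = Dirichlet(16, 5, 8, 12).
For a Dirichlet(a₁,…,a_K) with all aᵢ > 1, the mode has j-th component (aⱼ − 1)/(Σaᵢ − K).
Here Σaᵢ = 41 and K = 4, so p_D = (12 − 1)/(41 − 4) = 11/37 ≈ 0.297.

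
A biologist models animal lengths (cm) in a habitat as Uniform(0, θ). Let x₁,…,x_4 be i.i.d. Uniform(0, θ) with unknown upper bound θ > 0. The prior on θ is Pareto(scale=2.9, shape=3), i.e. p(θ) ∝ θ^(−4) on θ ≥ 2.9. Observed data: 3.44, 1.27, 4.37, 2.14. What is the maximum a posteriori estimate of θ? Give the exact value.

The Uniform(0, θ) likelihood is θ^(−n) for θ ≥ max(xᵢ), zero otherwise. Here max(xᵢ) = 4.37.
Posterior ∝ θ^(−4) · θ^(−4) = θ^(−8) on θ ≥ max(2.9, 4.37) = 4.37.
This density is strictly decreasing in θ, so the posterior mode lies at the lower boundary of the support.

θ̂_MAP = 4.37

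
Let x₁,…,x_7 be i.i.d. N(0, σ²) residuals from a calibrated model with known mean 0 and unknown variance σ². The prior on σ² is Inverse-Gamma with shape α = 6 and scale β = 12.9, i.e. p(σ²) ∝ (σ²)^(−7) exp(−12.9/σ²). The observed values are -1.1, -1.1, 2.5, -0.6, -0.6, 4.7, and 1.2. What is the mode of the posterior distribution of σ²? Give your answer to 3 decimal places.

Sum of squared deviations about the known mean: SS = (-1.1−0)² + (-1.1−0)² + (2.5−0)² + (-0.6−0)² + (-0.6−0)² + (4.7−0)² + (1.2−0)² = 32.92.
The Normal likelihood contributes (σ²)^(−n/2) exp(−SS/(2σ²)), so the posterior is Inverse-Gamma(α + n/2, β + SS/2) = Inverse-Gamma(9.5, 29.36).
The mode of Inverse-Gamma(a, b) is b/(a+1) = 29.36/10.5 ≈ 2.796.

σ̂²_MAP = 2.796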